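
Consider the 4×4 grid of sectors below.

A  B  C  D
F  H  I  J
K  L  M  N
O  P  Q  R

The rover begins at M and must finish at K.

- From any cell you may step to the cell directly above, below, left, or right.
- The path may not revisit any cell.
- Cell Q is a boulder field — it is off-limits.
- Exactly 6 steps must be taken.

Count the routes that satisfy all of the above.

8

Need simple routes of exactly 6 moves from M to K (Manhattan distance 2, so 2 moves are spent on a detour and 2 undoing it).
Enumerating: M I C B H L K | M I C B H F K | M I C B A F K | M I H B A F K | M I H L P O K | M L H B A F K | M N J I H L K | M N J I H F K.
That gives 8 routes.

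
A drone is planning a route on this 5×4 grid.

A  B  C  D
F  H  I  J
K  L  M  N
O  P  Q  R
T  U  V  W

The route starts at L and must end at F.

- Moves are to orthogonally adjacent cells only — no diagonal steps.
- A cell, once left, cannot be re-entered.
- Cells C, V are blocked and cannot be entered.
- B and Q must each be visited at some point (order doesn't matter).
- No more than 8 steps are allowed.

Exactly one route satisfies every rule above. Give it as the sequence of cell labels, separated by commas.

The 8-move cap with required stops at B, Q leaves no slack for detours.
Route from L: down 1 to P, right 1 to Q, up 2 to I, left 1 to H, up 1 to B, left 1 to A, down 1 to F — 8 moves in all.
Check: all required cells visited; 8 ≤ 8 moves.

L, P, Q, M, I, H, B, A, F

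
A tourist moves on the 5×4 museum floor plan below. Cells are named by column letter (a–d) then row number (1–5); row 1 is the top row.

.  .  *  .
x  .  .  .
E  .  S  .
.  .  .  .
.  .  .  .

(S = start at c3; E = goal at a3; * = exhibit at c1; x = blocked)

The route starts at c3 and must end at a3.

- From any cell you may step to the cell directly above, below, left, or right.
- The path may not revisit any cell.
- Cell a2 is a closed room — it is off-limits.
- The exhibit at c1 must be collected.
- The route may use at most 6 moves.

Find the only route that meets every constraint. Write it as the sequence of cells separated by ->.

Any route must reach c1 and still end at a3 within 6 moves, so the order of the required stops is forced.
Route from c3: 2× up (reaching c1), left to b1, 2× down (reaching b3), left to a3 — 6 moves in all.
Check: all required cells visited; 6 ≤ 6 moves.

c3 -> c2 -> c1 -> b1 -> b2 -> b3 -> a3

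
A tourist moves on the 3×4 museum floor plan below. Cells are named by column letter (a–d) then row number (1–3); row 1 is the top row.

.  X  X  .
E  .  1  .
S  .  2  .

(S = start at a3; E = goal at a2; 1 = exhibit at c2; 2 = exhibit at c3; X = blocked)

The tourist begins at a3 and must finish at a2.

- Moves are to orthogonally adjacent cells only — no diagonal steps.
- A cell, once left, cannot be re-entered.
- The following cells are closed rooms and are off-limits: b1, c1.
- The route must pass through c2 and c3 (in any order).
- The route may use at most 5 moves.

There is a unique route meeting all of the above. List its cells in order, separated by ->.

a3 -> b3 -> c3 -> c2 -> b2 -> a2

The 5-move cap with required stops at c2, c3 leaves no slack for detours.
Route from a3: right 2 to c3, up 1 to c2, left 2 to a2 — 5 moves in all.
Check: all required cells visited; 5 ≤ 5 moves.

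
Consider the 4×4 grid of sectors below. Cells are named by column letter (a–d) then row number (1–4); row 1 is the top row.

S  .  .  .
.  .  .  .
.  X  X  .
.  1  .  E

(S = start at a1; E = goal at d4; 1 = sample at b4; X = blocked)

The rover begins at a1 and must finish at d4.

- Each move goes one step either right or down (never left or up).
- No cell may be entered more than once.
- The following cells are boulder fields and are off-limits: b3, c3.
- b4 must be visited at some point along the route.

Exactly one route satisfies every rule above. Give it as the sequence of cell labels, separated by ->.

a1 -> a2 -> a3 -> a4 -> b4 -> c4 -> d4

Moves only go right or down, so the column and row indices never decrease.
Route from a1: 3× down (reaching a4), 3× right (reaching d4) — 6 moves in all.
Check: all required cells visited.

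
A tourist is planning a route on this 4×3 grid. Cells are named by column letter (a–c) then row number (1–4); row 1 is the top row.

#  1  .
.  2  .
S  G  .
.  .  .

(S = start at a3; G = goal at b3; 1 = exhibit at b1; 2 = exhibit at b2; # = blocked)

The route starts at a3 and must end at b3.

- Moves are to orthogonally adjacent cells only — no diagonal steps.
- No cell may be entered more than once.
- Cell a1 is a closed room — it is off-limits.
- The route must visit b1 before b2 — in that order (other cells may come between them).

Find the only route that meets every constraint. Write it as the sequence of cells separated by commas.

The waypoints must appear in the order b1, b2, with no cell reused.
Route from a3: down to a4, 2× right (reaching c4), 3× up (reaching c1), left to b1, 2× down (reaching b3) — 9 moves in all.
Check: order respected (1 at step 7, 2 at step 8).

a3, a4, b4, c4, c3, c2, c1, b1, b2, b3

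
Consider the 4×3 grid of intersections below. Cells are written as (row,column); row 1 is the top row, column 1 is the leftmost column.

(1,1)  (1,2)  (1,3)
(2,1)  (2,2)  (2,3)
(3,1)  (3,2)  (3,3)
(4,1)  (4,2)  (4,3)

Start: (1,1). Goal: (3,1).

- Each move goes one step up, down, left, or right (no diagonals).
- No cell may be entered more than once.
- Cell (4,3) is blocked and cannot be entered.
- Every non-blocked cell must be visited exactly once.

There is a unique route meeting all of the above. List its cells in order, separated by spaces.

(1,1) (2,1) (2,2) (1,2) (1,3) (2,3) (3,3) (3,2) (4,2) (4,1) (3,1)

Need to visit all 11 open cells exactly once, starting at (1,1) and ending at (3,1).
Cell (4,1) has only two open neighbours ((3,1) and (4,2)), so the path must pass straight through it: one of those is the cell it's entered from and the other is where it exits.
Route from (1,1): down to (2,1), right to (2,2), up to (1,2), right to (1,3), 2× down (reaching (3,3)), left to (3,2), down to (4,2), left to (4,1), up to (3,1) — 10 moves in all.
Check: all 11 open cells covered.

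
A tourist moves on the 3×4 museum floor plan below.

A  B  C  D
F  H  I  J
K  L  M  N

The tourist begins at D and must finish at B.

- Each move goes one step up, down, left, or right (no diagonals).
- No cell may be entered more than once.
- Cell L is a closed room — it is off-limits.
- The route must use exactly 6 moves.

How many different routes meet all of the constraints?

Need simple routes of exactly 6 moves from D to B (Manhattan distance 2, so 2 moves are spent on a detour and 2 undoing it).
Enumerating: D J N M I C B | D J N M I H B | D J I H F A B | D C I H F A B.
That gives 4 routes.

4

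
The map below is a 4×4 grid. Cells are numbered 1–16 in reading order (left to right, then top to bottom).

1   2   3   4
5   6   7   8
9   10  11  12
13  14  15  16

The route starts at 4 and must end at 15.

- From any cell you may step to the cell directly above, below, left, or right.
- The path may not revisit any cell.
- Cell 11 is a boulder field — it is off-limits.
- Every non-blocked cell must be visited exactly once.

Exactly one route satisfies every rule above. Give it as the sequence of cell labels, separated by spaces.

Need to visit all 15 open cells exactly once, starting at 4 and ending at 15.
Cell 1 has only two open neighbours (5 and 2), so the path must pass straight through it: one of those is the cell it's entered from and the other is where it exits.
Route from 4: left 3 to 1, down 3 to 13, right 1 to 14, up 2 to 6, right 2 to 8, down 2 to 16, left 1 to 15 — 14 moves in all.
Check: all 15 open cells covered.

4 3 2 1 5 9 13 14 10 6 7 8 12 16 15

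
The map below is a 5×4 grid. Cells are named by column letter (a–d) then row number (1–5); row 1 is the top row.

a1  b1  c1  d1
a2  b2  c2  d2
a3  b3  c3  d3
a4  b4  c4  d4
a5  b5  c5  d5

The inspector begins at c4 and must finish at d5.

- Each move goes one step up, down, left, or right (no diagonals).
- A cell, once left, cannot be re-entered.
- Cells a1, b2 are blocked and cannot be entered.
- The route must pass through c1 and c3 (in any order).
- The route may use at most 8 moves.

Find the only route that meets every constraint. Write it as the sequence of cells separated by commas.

The budget equals the shortest possible length, so every move has to be on a shortest route through the required cells.
Route from c4: 3× up (reaching c1), right to d1, 4× down (reaching d5) — 8 moves in all.
Check: all required cells visited; 8 ≤ 8 moves.

c4, c3, c2, c1, d1, d2, d3, d4, d5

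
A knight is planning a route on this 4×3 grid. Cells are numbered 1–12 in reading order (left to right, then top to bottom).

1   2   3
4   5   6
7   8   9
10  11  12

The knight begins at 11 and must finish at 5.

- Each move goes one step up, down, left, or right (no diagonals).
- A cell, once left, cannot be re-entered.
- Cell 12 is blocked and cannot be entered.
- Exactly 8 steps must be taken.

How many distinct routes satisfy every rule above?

Need simple routes of exactly 8 moves from 11 to 5 (Manhattan distance 2, so 3 moves are spent on a detour and 3 undoing it).
Enumerating: 11 8 7 4 1 2 3 6 5 | 11 8 9 6 3 2 1 4 5 | 11 10 7 4 1 2 3 6 5 | 11 10 7 8 9 6 3 2 5.
That gives 4 routes.

4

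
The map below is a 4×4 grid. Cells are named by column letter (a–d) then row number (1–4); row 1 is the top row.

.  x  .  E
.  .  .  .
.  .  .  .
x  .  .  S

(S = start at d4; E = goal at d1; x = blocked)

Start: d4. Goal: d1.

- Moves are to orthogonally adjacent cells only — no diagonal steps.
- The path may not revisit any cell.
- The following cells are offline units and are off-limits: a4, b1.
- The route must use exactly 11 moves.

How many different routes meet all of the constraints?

3

Need simple routes of exactly 11 moves from d4 to d1 (Manhattan distance 3, so 4 moves are spent on a detour and 4 undoing it).
Enumerating: d4 d3 c3 c4 b4 b3 a3 a2 b2 c2 c1 d1 | d4 d3 c3 c4 b4 b3 a3 a2 b2 c2 d2 d1 | d4 c4 b4 b3 a3 a2 b2 c2 c3 d3 d2 d1.
That gives 3 routes.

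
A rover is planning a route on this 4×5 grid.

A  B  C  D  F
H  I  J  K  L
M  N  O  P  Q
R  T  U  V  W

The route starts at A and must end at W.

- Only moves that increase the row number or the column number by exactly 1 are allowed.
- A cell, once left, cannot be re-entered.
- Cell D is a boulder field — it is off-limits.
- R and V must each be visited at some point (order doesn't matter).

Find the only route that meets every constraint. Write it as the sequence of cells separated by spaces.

A H M R T U V W

Moves only go right or down, so the column and row indices never decrease.
Route from A: down 3 to R, right 4 to W — 7 moves in all.
Check: all required cells visited.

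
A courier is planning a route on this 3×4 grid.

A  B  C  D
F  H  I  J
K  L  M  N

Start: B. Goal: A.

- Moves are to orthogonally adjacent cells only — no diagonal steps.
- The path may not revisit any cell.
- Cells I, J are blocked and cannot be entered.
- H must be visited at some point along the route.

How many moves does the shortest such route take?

3

Any route passes through H somewhere between B and A. Summing Manhattan distances along the two legs (B → H → A) gives a lower bound of 1 + 2 = 3 moves.
A route of 3 moves achieves this: B → H → F → A.
Since 3 matches the lower bound, it is optimal.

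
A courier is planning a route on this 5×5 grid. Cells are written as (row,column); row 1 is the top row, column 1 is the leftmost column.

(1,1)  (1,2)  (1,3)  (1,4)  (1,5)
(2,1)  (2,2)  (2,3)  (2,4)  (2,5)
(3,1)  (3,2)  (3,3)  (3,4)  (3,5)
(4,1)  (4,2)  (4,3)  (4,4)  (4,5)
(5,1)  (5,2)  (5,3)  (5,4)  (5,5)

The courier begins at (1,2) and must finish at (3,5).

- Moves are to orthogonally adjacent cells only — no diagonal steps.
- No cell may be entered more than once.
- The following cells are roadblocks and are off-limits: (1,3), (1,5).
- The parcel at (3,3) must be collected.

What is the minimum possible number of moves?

Any route passes through (3,3) somewhere between (1,2) and (3,5). Summing Manhattan distances along the two legs ((1,2) → (3,3) → (3,5)) gives a lower bound of 3 + 2 = 5 moves.
A route of 5 moves achieves this: (1,2) → (2,2) → (3,2) → (3,3) → (3,4) → (3,5).
Since 5 matches the lower bound, it is optimal.

5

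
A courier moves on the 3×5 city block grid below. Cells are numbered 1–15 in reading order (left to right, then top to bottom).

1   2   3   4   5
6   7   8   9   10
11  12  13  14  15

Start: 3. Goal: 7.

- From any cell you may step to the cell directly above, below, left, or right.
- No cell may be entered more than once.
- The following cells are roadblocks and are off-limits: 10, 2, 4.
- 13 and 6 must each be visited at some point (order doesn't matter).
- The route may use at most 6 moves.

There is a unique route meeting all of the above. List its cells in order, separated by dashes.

The budget equals the shortest possible length, so every move has to be on a shortest route through the required cells.
Route from 3: down 2 to 13, left 2 to 11, up 1 to 6, right 1 to 7 — 6 moves in all.
Check: all required cells visited; 6 ≤ 6 moves.

3 - 8 - 13 - 12 - 11 - 6 - 7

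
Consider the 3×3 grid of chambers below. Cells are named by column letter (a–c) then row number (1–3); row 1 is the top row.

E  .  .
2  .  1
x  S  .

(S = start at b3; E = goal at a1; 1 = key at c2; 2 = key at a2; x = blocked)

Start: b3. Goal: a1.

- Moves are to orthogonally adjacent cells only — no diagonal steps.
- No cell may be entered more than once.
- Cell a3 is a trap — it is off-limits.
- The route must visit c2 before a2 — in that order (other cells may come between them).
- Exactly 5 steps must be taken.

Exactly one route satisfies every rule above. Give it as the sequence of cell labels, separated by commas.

The waypoints must appear in the order c2, a2, with no cell reused.
Route from b3: right 1 to c3, up 1 to c2, left 2 to a2, up 1 to a1 — 5 moves in all.
Check: order respected (1 at step 2, 2 at step 4); 5 moves as required.

b3, c3, c2, b2, a2, a1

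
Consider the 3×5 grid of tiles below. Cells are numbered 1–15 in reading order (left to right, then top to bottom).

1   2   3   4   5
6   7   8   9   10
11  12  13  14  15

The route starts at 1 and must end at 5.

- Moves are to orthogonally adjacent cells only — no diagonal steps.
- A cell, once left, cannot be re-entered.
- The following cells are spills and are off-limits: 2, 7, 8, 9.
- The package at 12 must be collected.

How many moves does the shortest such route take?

Any route passes through 12 somewhere between 1 and 5. Summing Manhattan distances along the two legs (1 → 12 → 5) gives a lower bound of 3 + 5 = 8 moves.
A route of 8 moves achieves this: 1 → 6 → 11 → 12 → 13 → 14 → 15 → 10 → 5.
Since 8 matches the lower bound, it is optimal.

8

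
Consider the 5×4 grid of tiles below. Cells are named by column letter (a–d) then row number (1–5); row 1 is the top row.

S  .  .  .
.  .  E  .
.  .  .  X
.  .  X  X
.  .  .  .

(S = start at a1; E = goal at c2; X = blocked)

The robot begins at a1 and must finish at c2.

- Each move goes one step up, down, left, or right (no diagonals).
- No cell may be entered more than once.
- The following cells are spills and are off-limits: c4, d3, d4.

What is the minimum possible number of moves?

3

The Manhattan distance from a1 to c2 is |1−2| + |1−3| = 3, so at least 3 moves are needed.
A route of 3 moves achieves this: a1 → a2 → b2 → c2.
Since 3 matches the lower bound, it is optimal.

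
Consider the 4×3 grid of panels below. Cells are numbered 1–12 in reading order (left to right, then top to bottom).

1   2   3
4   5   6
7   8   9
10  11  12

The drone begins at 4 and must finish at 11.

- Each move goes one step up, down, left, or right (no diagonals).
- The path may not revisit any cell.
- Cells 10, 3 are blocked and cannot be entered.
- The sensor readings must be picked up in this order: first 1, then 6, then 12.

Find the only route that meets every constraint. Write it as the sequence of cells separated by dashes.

The waypoints must appear in the order 1, 6, 12, with no cell reused.
Route from 4: up 1 to 1, right 1 to 2, down 1 to 5, right 1 to 6, down 2 to 12, left 1 to 11 — 7 moves in all.
Check: order respected (1 at step 1, 6 at step 4, 12 at step 6).

4 - 1 - 2 - 5 - 6 - 9 - 12 - 11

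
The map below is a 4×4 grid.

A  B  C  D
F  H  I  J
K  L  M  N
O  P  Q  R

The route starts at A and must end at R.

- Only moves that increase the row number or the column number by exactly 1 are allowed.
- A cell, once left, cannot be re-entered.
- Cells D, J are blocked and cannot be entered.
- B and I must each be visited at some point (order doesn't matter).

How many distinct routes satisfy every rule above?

4

A right/down-only route from A to R makes exactly 3 down-moves and 3 right-moves in some order.
With no other constraints that would be C(6,3) = 20 routes.
A monotone route can only reach the required cells in the order B, I, so split there and multiply the segment counts (each segment already excludes blocked cells): A→B: 1; B→I: 2; I→R: 2; product = 4.
That gives 4 routes.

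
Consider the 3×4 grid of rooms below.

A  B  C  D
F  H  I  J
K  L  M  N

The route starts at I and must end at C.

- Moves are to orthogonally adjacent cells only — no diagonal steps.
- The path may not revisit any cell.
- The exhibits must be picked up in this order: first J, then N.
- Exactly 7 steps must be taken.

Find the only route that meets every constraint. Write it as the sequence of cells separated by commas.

I, J, N, M, L, H, B, C

The waypoints must appear in the order J, N, with no cell reused.
Route from I: right 1 to J, down 1 to N, left 2 to L, up 2 to B, right 1 to C — 7 moves in all.
Check: order respected (J at step 1, N at step 2); 7 moves as required.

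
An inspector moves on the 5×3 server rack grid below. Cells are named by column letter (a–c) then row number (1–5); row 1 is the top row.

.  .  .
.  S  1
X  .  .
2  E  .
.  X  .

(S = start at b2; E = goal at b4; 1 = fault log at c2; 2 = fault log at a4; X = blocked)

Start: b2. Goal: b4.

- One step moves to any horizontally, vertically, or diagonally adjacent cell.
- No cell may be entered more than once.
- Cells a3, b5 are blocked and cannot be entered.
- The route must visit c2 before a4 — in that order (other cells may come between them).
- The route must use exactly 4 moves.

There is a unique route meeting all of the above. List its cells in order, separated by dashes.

b2 - c2 - b3 - a4 - b4

The waypoints must appear in the order c2, a4, with no cell reused.
Route from b2: right 1 to c2, down-left 2 to a4, right 1 to b4 — 4 moves in all.
Check: order respected (1 at step 1, 2 at step 3); 4 moves as required.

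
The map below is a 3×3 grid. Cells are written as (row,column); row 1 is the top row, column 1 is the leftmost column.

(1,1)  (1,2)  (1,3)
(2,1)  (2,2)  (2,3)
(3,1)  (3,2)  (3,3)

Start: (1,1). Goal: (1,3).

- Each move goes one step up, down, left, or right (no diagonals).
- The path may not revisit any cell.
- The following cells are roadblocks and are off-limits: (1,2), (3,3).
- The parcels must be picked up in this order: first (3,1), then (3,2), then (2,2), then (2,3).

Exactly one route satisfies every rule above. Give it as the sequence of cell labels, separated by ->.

The waypoints must appear in the order (3,1), (3,2), (2,2), (2,3), with no cell reused.
Route from (1,1): down 2 to (3,1), right 1 to (3,2), up 1 to (2,2), right 1 to (2,3), up 1 to (1,3) — 6 moves in all.
Check: order respected ((3,1) at step 2, (3,2) at step 3, (2,2) at step 4, (2,3) at step 5).

(1,1) -> (2,1) -> (3,1) -> (3,2) -> (2,2) -> (2,3) -> (1,3)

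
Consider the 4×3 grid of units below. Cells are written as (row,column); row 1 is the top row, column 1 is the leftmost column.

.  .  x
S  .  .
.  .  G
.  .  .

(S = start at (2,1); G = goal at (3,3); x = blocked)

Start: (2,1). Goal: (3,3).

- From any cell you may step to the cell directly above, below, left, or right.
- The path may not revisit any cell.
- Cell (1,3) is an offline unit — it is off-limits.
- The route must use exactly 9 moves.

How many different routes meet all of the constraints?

1

Need simple routes of exactly 9 moves from (2,1) to (3,3) (Manhattan distance 3, so 3 moves are spent on a detour and 3 undoing it).
Enumerating: (2,1) (1,1) (1,2) (2,2) (3,2) (3,1) (4,1) (4,2) (4,3) (3,3).
That gives 1 route.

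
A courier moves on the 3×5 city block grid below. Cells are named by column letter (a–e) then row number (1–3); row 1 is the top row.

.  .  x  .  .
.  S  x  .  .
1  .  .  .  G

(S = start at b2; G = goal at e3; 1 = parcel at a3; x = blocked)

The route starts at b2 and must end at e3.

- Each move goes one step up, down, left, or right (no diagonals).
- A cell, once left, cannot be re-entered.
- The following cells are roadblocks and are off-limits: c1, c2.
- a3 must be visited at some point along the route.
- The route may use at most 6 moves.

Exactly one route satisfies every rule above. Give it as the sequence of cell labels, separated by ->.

b2 -> a2 -> a3 -> b3 -> c3 -> d3 -> e3

Any route must reach a3 and still end at e3 within 6 moves, so the order of the required stops is forced.
Route from b2: left 1 to a2, down 1 to a3, right 4 to e3 — 6 moves in all.
Check: all required cells visited; 6 ≤ 6 moves.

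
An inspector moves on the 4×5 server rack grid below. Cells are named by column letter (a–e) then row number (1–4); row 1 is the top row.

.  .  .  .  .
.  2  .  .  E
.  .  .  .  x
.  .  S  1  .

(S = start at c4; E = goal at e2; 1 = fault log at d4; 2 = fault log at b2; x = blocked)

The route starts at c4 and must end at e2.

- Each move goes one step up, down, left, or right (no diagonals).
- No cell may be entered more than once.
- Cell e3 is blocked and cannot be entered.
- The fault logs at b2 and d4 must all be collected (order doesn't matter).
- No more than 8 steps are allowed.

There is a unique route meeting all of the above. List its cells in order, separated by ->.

c4 -> d4 -> d3 -> c3 -> b3 -> b2 -> c2 -> d2 -> e2

The 8-move cap with required stops at b2, d4 leaves no slack for detours.
Route from c4: right 1 to d4, up 1 to d3, left 2 to b3, up 1 to b2, right 3 to e2 — 8 moves in all.
Check: all required cells visited; 8 ≤ 8 moves.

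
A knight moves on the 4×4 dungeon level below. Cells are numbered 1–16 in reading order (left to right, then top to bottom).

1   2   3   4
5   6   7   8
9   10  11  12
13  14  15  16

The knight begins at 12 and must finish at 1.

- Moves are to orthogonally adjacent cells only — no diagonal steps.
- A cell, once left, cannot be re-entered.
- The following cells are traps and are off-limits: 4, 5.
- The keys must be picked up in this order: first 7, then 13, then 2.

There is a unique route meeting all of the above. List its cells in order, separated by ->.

The waypoints must appear in the order 7, 13, 2, with no cell reused.
Route from 12: up to 8, left to 7, 2× down (reaching 15), 2× left (reaching 13), up to 9, right to 10, 2× up (reaching 2), left to 1 — 11 moves in all.
Check: order respected (7 at step 2, 13 at step 6, 2 at step 10).

12 -> 8 -> 7 -> 11 -> 15 -> 14 -> 13 -> 9 -> 10 -> 6 -> 2 -> 1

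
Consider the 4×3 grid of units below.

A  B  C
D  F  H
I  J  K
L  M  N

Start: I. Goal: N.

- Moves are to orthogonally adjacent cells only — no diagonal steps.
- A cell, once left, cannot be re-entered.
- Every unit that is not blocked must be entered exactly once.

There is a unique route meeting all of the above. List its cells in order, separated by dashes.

I - L - M - J - F - D - A - B - C - H - K - N

Need to visit all 12 open cells exactly once, starting at I and ending at N.
Cell A has only two open neighbours (D and B), so the path must pass straight through it: one of those is the cell it's entered from and the other is where it exits.
Route from I: down to L, right to M, 2× up (reaching F), left to D, up to A, 2× right (reaching C), 3× down (reaching N) — 11 moves in all.
Check: all 12 open cells covered.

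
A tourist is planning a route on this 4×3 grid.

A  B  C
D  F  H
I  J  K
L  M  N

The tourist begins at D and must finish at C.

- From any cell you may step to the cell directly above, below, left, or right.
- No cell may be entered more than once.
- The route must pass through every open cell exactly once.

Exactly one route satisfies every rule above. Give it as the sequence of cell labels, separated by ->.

D -> A -> B -> F -> J -> I -> L -> M -> N -> K -> H -> C

Need to visit all 12 open cells exactly once, starting at D and ending at C.
Cell A has only two open neighbours (D and B), so the path must pass straight through it: one of those is the cell it's entered from and the other is where it exits.
Route from D: up to A, right to B, 2× down (reaching J), left to I, down to L, 2× right (reaching N), 3× up (reaching C) — 11 moves in all.
Check: all 12 open cells covered.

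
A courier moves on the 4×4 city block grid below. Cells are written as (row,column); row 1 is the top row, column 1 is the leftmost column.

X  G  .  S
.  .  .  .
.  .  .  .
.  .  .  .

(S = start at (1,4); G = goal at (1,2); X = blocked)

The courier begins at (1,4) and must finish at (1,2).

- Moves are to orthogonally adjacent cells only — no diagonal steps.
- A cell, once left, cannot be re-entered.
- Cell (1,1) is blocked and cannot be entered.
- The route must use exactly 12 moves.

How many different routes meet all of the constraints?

25

Need simple routes of exactly 12 moves from (1,4) to (1,2) (Manhattan distance 2, so 5 moves are spent on a detour and 5 undoing it).
Branch systematically from the start, pruning whenever the remaining move budget drops below the Manhattan distance to (1,2) or differs from it in parity. Grouping the completions by first move — via (2,4): 14; via (1,3): 11 — and summing: 14 + 11 = 25.
That gives 25 routes.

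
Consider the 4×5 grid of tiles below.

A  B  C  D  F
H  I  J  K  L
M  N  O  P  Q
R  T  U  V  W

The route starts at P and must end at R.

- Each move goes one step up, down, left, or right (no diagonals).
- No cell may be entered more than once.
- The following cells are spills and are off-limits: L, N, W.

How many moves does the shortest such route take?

4

The Manhattan distance from P to R is |3−4| + |4−1| = 4, so at least 4 moves are needed.
A route of 4 moves achieves this: P → V → U → T → R.
Since 4 matches the lower bound, it is optimal.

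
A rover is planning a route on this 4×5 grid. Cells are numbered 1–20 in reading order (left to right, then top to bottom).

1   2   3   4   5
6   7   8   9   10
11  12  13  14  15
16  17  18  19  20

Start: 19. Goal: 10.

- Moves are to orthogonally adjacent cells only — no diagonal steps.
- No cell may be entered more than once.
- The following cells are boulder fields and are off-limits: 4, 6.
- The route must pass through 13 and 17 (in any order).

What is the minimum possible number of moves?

Any route passes through 13 and 17 in some order between 19 and 10. Summing Manhattan distances along each leg and taking the cheapest ordering (19 → 17 → 13 → 10) gives a lower bound of 2 + 2 + 3 = 7 moves.
A route of 7 moves achieves this: 19 → 18 → 17 → 12 → 13 → 8 → 9 → 10.
Since 7 matches the lower bound, it is optimal.

7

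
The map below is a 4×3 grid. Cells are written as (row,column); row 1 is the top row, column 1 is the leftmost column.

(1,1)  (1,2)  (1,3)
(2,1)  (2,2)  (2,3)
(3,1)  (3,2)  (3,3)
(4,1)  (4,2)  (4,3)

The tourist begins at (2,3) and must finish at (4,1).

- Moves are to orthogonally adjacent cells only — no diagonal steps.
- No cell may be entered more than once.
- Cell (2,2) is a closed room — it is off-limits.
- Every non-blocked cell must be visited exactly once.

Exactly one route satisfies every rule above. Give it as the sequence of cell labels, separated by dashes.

(2,3) - (1,3) - (1,2) - (1,1) - (2,1) - (3,1) - (3,2) - (3,3) - (4,3) - (4,2) - (4,1)

Need to visit all 11 open cells exactly once, starting at (2,3) and ending at (4,1).
Route from (2,3): up 1 to (1,3), left 2 to (1,1), down 2 to (3,1), right 2 to (3,3), down 1 to (4,3), left 2 to (4,1) — 10 moves in all.
Check: all 11 open cells covered.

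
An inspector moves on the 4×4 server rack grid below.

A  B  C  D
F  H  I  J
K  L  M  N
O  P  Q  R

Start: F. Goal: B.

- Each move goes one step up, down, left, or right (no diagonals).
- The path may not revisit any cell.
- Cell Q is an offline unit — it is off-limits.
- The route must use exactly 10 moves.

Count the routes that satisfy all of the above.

7

Need simple routes of exactly 10 moves from F to B (Manhattan distance 2, so 4 moves are spent on a detour and 4 undoing it).
Enumerating: F K O P L H I J D C B | F K O P L M I J D C B | F K O P L M N J D C B | F K O P L M N J I C B | F K O P L M N J I H B | F K L H I M N J D C B | F K L M N J D C I H B.
That gives 7 routes.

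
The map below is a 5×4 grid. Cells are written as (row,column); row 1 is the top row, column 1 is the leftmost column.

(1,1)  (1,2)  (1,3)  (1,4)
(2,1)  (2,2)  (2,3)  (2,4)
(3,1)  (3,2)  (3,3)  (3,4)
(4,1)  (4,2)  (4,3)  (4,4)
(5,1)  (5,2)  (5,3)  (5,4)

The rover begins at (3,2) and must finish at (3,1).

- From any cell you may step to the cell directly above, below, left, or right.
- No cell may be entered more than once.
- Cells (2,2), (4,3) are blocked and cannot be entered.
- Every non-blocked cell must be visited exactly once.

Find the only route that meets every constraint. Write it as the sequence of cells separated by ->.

Need to visit all 18 open cells exactly once, starting at (3,2) and ending at (3,1).
Cell (4,4) has only two open neighbours ((3,4) and (5,4)), so the path must pass straight through it: one of those is the cell it's entered from and the other is where it exits.
Route from (3,2): down 1 to (4,2), left 1 to (4,1), down 1 to (5,1), right 3 to (5,4), up 2 to (3,4), left 1 to (3,3), up 1 to (2,3), right 1 to (2,4), up 1 to (1,4), left 3 to (1,1), down 2 to (3,1) — 17 moves in all.
Check: all 18 open cells covered.

(3,2) -> (4,2) -> (4,1) -> (5,1) -> (5,2) -> (5,3) -> (5,4) -> (4,4) -> (3,4) -> (3,3) -> (2,3) -> (2,4) -> (1,4) -> (1,3) -> (1,2) -> (1,1) -> (2,1) -> (3,1)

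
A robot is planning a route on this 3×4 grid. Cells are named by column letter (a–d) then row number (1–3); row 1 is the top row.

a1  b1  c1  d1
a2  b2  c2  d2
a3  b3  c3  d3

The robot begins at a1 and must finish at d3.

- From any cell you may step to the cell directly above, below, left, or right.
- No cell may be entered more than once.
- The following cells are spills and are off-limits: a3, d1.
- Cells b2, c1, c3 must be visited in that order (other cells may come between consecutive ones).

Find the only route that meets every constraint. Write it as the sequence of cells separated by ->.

a1 -> a2 -> b2 -> b1 -> c1 -> c2 -> c3 -> d3

The waypoints must appear in the order b2, c1, c3, with no cell reused.
Route from a1: down to a2, right to b2, up to b1, right to c1, 2× down (reaching c3), right to d3 — 7 moves in all.
Check: order respected (b2 at step 2, c1 at step 4, c3 at step 6).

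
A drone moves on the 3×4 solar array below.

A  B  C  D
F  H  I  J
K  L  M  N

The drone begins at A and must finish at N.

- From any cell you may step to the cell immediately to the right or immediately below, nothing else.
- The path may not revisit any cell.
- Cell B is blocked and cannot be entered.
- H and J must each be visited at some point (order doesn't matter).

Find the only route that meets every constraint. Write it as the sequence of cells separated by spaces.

A F H I J N

Moves only go right or down, so the column and row indices never decrease.
Route from A: down to F, 3× right (reaching J), down to N — 5 moves in all.
Check: all required cells visited.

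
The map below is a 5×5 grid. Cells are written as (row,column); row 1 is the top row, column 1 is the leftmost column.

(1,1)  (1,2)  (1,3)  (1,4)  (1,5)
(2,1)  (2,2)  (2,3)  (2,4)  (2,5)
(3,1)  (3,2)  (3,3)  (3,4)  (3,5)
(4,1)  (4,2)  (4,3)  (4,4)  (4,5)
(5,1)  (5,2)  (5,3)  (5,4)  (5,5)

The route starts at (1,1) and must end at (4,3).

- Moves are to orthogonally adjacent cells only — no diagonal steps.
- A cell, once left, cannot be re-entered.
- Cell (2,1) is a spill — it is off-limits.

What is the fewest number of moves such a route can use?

5

The Manhattan distance from (1,1) to (4,3) is |1−4| + |1−3| = 5, so at least 5 moves are needed.
A route of 5 moves achieves this: (1,1) → (1,2) → (2,2) → (3,2) → (4,2) → (4,3).
Since 5 matches the lower bound, it is optimal.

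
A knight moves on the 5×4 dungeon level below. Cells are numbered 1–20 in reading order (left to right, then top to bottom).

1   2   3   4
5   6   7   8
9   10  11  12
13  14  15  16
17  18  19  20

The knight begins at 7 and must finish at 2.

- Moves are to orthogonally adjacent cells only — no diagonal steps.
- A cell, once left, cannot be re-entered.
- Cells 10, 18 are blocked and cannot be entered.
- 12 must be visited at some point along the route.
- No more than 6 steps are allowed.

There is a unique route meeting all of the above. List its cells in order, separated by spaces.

Any route must reach 12 and still end at 2 within 6 moves, so the order of the required stops is forced.
Route from 7: down 1 to 11, right 1 to 12, up 2 to 4, left 2 to 2 — 6 moves in all.
Check: all required cells visited; 6 ≤ 6 moves.

7 11 12 8 4 3 2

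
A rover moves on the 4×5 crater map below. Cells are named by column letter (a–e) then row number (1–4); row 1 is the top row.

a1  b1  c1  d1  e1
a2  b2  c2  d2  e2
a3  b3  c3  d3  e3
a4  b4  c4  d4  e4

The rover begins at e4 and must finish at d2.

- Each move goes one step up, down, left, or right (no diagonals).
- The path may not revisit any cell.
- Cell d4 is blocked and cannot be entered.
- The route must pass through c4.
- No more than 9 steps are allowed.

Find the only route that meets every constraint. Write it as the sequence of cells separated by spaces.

The budget equals the shortest possible length, so every move has to be on a shortest route through the required cells.
Route from e4: up to e3, 2× left (reaching c3), down to c4, left to b4, 2× up (reaching b2), 2× right (reaching d2) — 9 moves in all.
Check: all required cells visited; 9 ≤ 9 moves.

e4 e3 d3 c3 c4 b4 b3 b2 c2 d2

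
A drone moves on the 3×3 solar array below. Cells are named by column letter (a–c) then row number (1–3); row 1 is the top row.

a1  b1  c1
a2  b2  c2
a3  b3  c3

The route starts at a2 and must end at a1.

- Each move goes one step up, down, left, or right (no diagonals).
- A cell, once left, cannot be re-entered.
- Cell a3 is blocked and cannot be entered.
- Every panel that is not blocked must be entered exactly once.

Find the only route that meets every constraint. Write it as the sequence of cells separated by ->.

a2 -> b2 -> b3 -> c3 -> c2 -> c1 -> b1 -> a1

Need to visit all 8 open cells exactly once, starting at a2 and ending at a1.
Cell c1 has only two open neighbours (c2 and b1), so the path must pass straight through it: one of those is the cell it's entered from and the other is where it exits.
Route from a2: right 1 to b2, down 1 to b3, right 1 to c3, up 2 to c1, left 2 to a1 — 7 moves in all.
Check: all 8 open cells covered.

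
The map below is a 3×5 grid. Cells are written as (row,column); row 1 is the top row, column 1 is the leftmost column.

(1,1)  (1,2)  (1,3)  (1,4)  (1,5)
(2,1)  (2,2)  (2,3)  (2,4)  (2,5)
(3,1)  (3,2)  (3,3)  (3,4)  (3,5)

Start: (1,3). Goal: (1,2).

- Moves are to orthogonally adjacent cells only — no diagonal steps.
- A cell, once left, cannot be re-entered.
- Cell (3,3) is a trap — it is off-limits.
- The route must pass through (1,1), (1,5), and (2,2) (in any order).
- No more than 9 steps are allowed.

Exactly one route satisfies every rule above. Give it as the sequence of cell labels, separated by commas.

Any route must reach (1,1), (1,5), and (2,2) and still end at (1,2) within 9 moves, so the order of the required stops is forced.
Route from (1,3): right 2 to (1,5), down 1 to (2,5), left 4 to (2,1), up 1 to (1,1), right 1 to (1,2) — 9 moves in all.
Check: all required cells visited; 9 ≤ 9 moves.

(1,3), (1,4), (1,5), (2,5), (2,4), (2,3), (2,2), (2,1), (1,1), (1,2)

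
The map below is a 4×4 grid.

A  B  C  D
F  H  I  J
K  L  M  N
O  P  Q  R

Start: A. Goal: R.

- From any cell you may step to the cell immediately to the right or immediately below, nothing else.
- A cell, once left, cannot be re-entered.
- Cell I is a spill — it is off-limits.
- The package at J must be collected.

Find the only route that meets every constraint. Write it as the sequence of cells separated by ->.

A -> B -> C -> D -> J -> N -> R

Moves only go right or down, so the column and row indices never decrease.
Route from A: 3× right (reaching D), 3× down (reaching R) — 6 moves in all.
Check: all required cells visited.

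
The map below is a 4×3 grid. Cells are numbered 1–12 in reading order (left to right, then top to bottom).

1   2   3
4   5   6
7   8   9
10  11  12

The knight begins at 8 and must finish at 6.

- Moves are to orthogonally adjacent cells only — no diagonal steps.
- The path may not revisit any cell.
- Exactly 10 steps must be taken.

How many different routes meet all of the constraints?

Need simple routes of exactly 10 moves from 8 to 6 (Manhattan distance 2, so 4 moves are spent on a detour and 4 undoing it).
Enumerating: 8 5 2 1 4 7 10 11 12 9 6 | 8 9 12 11 10 7 4 1 2 5 6 | 8 9 12 11 10 7 4 1 2 3 6 | 8 9 12 11 10 7 4 5 2 3 6.
That gives 4 routes.

4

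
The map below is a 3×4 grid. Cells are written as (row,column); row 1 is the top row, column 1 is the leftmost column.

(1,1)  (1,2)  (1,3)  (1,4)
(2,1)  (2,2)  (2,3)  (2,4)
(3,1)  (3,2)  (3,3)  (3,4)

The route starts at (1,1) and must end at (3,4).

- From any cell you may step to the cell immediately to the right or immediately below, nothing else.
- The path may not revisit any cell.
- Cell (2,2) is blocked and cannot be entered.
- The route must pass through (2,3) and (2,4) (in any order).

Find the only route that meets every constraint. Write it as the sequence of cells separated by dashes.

Moves only go right or down, so the column and row indices never decrease.
Route from (1,1): 2× right (reaching (1,3)), down to (2,3), right to (2,4), down to (3,4) — 5 moves in all.
Check: all required cells visited.

(1,1) - (1,2) - (1,3) - (2,3) - (2,4) - (3,4)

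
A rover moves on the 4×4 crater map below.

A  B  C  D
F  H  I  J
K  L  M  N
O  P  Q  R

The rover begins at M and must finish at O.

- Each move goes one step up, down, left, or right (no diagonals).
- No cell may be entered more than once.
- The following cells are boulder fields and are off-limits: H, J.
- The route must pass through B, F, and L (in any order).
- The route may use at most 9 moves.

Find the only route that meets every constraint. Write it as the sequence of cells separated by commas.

M, I, C, B, A, F, K, L, P, O

Any route must reach B, F, and L and still end at O within 9 moves, so the order of the required stops is forced.
Route from M: 2× up (reaching C), 2× left (reaching A), 2× down (reaching K), right to L, down to P, left to O — 9 moves in all.
Check: all required cells visited; 9 ≤ 9 moves.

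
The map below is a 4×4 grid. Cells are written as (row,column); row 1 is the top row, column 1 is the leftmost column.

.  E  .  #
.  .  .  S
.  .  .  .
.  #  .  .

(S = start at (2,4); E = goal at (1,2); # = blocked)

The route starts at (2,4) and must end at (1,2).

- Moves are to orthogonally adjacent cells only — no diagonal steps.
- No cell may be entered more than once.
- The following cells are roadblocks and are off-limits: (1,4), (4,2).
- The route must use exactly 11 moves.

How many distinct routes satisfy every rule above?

Need simple routes of exactly 11 moves from (2,4) to (1,2) (Manhattan distance 3, so 4 moves are spent on a detour and 4 undoing it).
Enumerating: (2,4) (3,4) (4,4) (4,3) (3,3) (2,3) (2,2) (3,2) (3,1) (2,1) (1,1) (1,2) | (2,4) (3,4) (4,4) (4,3) (3,3) (3,2) (3,1) (2,1) (2,2) (2,3) (1,3) (1,2).
That gives 2 routes.

2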